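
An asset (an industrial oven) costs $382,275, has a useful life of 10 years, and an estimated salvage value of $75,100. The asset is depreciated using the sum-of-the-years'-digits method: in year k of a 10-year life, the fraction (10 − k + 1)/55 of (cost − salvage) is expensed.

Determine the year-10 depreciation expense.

$5,585

Depreciable base = $382,275 − $75,100 = $307,175.
Sum of the years' digits = 10+9+8+7+6+5+4+3+2+1 = 55.
Year 1: $307,175 × 10/55 = $55,850. Book value $326,425.
Year 2: $307,175 × 9/55 = $50,265. Book value $276,160.
Year 3: $307,175 × 8/55 = $44,680. Book value $231,480.
Year 4: $307,175 × 7/55 = $39,095. Book value $192,385.
Year 5: $307,175 × 6/55 = $33,510. Book value $158,875.
Year 6: $307,175 × 5/55 = $27,925. Book value $130,950.
Year 7: $307,175 × 4/55 = $22,340. Book value $108,610.
Year 8: $307,175 × 3/55 = $16,755. Book value $91,855.
Year 9: $307,175 × 2/55 = $11,170. Book value $80,685.
Year 10: $307,175 × 1/55 = $5,585. Book value $75,100.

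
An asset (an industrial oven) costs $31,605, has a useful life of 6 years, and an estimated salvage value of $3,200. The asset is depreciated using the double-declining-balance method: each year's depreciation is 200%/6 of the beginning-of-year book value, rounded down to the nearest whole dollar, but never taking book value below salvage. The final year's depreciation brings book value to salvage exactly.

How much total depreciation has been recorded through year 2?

$17,558

Depreciable base = $31,605 − $3,200 = $28,405.
Year 1: ⌊$31,605 × 200%/6⌋ = $10,535. Book value $21,070.
Year 2: ⌊$21,070 × 200%/6⌋ = $7,023. Book value $14,047.
Accumulated through year 2 = $31,605 − $14,047 = $17,558.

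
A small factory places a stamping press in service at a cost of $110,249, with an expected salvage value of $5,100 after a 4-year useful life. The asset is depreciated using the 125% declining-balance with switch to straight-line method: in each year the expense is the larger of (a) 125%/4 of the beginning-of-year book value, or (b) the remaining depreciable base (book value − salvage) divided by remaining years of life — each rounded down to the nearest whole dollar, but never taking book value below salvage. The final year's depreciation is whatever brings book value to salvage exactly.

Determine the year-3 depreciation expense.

Depreciable base = $110,249 − $5,100 = $105,149.
Year 1: DB = ⌊$110,249 × 125%/4⌋ = $34,452; SL = ⌊$105,149/4⌋ = $26,287 → take DB $34,452. Book value $75,797.
Year 2: DB = ⌊$75,797 × 125%/4⌋ = $23,686; SL = ⌊$70,697/3⌋ = $23,565 → take DB $23,686. Book value $52,111.
Year 3: DB = ⌊$52,111 × 125%/4⌋ = $16,284; SL = ⌊$47,011/2⌋ = $23,505 → take SL $23,505. Book value $28,606.

$23,505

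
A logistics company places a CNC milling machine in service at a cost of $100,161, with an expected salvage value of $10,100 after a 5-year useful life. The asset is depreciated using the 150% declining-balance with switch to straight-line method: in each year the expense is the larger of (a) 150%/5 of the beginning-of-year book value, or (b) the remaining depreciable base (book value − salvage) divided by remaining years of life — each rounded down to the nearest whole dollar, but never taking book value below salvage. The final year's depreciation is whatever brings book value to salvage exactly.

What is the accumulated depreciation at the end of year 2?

$51,081

Depreciable base = $100,161 − $10,100 = $90,061.
Year 1: DB = ⌊$100,161 × 150%/5⌋ = $30,048; SL = ⌊$90,061/5⌋ = $18,012 → take DB $30,048. Book value $70,113.
Year 2: DB = ⌊$70,113 × 150%/5⌋ = $21,033; SL = ⌊$60,013/4⌋ = $15,003 → take DB $21,033. Book value $49,080.
Accumulated through year 2 = $100,161 − $49,080 = $51,081.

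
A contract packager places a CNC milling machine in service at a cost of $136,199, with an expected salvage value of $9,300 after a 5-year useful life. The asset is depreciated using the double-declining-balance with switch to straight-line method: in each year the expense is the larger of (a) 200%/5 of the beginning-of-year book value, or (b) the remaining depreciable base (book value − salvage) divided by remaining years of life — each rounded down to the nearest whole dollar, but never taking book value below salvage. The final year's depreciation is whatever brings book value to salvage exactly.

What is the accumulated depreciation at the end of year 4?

$118,547

Depreciable base = $136,199 − $9,300 = $126,899.
Year 1: DB = ⌊$136,199 × 200%/5⌋ = $54,479; SL = ⌊$126,899/5⌋ = $25,379 → take DB $54,479. Book value $81,720.
Year 2: DB = ⌊$81,720 × 200%/5⌋ = $32,688; SL = ⌊$72,420/4⌋ = $18,105 → take DB $32,688. Book value $49,032.
Year 3: DB = ⌊$49,032 × 200%/5⌋ = $19,612; SL = ⌊$39,732/3⌋ = $13,244 → take DB $19,612. Book value $29,420.
Year 4: DB = ⌊$29,420 × 200%/5⌋ = $11,768; SL = ⌊$20,120/2⌋ = $10,060 → take DB $11,768. Book value $17,652.
Accumulated through year 4 = $136,199 − $17,652 = $118,547.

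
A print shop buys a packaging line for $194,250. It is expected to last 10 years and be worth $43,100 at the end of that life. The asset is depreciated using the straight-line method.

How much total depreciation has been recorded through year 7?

Depreciable base = $194,250 − $43,100 = $151,150.
Annual expense = $151,150 / 10 = $15,115.
End of year 1: book value $179,135.
End of year 2: book value $164,020.
End of year 3: book value $148,905.
End of year 4: book value $133,790.
End of year 5: book value $118,675.
End of year 6: book value $103,560.
End of year 7: book value $88,445.
Accumulated through year 7 = $194,250 − $88,445 = $105,805.

$105,805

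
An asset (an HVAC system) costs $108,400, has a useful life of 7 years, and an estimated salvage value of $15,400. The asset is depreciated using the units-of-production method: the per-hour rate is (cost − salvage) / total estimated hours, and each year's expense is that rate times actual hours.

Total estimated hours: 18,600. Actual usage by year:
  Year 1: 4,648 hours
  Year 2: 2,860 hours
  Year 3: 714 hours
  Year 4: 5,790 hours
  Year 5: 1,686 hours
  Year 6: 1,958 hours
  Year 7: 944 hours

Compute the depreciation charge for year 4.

$28,950

Depreciable base = $108,400 − $15,400 = $93,000.
Rate = $93,000 / 18,600 hours = $5 per hour.
Year 1: 4,648 × $5 = $23,240. Book value $85,160.
Year 2: 2,860 × $5 = $14,300. Book value $70,860.
Year 3: 714 × $5 = $3,570. Book value $67,290.
Year 4: 5,790 × $5 = $28,950. Book value $38,340.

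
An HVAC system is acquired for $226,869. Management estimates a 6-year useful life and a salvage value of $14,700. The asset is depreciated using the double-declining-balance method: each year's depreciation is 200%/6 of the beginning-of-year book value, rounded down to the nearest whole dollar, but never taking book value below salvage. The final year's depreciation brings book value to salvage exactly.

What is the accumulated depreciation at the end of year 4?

Depreciable base = $226,869 − $14,700 = $212,169.
Year 1: ⌊$226,869 × 200%/6⌋ = $75,623. Book value $151,246.
Year 2: ⌊$151,246 × 200%/6⌋ = $50,415. Book value $100,831.
Year 3: ⌊$100,831 × 200%/6⌋ = $33,610. Book value $67,221.
Year 4: ⌊$67,221 × 200%/6⌋ = $22,407. Book value $44,814.
Accumulated through year 4 = $226,869 − $44,814 = $182,055.

$182,055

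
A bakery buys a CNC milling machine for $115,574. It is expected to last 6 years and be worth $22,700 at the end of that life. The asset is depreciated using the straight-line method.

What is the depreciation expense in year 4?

$15,479

Depreciable base = $115,574 − $22,700 = $92,874.
Annual expense = $92,874 / 6 = $15,479.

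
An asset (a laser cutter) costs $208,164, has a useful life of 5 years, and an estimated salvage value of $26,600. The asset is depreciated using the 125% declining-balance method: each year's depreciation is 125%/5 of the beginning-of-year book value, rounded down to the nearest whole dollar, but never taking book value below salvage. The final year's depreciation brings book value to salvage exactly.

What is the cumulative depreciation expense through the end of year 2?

Depreciable base = $208,164 − $26,600 = $181,564.
Year 1: ⌊$208,164 × 125%/5⌋ = $52,041. Book value $156,123.
Year 2: ⌊$156,123 × 125%/5⌋ = $39,030. Book value $117,093.
Accumulated through year 2 = $208,164 − $117,093 = $91,071.

$91,071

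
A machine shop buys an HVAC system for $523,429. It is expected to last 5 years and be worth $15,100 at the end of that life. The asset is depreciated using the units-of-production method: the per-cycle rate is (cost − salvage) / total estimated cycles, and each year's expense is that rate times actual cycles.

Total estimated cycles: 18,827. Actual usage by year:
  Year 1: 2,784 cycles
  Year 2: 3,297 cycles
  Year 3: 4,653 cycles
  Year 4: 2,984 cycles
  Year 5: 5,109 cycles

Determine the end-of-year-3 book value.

$233,611

Depreciable base = $523,429 − $15,100 = $508,329.
Rate = $508,329 / 18,827 cycles = $27 per cycle.
Year 1: 2,784 × $27 = $75,168. Book value $448,261.
Year 2: 3,297 × $27 = $89,019. Book value $359,242.
Year 3: 4,653 × $27 = $125,631. Book value $233,611.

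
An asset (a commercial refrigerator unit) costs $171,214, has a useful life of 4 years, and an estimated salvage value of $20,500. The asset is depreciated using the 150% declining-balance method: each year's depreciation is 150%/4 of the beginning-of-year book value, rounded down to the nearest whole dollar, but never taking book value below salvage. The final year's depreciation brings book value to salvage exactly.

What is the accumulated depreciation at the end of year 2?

$104,333

Depreciable base = $171,214 − $20,500 = $150,714.
Year 1: ⌊$171,214 × 150%/4⌋ = $64,205. Book value $107,009.
Year 2: ⌊$107,009 × 150%/4⌋ = $40,128. Book value $66,881.
Accumulated through year 2 = $171,214 − $66,881 = $104,333.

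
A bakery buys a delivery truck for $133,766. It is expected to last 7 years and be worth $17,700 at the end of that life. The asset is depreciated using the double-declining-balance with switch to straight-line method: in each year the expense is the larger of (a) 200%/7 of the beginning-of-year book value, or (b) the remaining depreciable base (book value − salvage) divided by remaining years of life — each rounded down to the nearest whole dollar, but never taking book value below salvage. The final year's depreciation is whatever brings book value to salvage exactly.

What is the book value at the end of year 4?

Depreciable base = $133,766 − $17,700 = $116,066.
Year 1: DB = ⌊$133,766 × 200%/7⌋ = $38,218; SL = ⌊$116,066/7⌋ = $16,580 → take DB $38,218. Book value $95,548.
Year 2: DB = ⌊$95,548 × 200%/7⌋ = $27,299; SL = ⌊$77,848/6⌋ = $12,974 → take DB $27,299. Book value $68,249.
Year 3: DB = ⌊$68,249 × 200%/7⌋ = $19,499; SL = ⌊$50,549/5⌋ = $10,109 → take DB $19,499. Book value $48,750.
Year 4: DB = ⌊$48,750 × 200%/7⌋ = $13,928; SL = ⌊$31,050/4⌋ = $7,762 → take DB $13,928. Book value $34,822.

$34,822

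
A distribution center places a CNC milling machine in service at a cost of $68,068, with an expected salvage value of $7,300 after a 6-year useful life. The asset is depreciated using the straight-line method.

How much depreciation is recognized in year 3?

Depreciable base = $68,068 − $7,300 = $60,768.
Annual expense = $60,768 / 6 = $10,128.

$10,128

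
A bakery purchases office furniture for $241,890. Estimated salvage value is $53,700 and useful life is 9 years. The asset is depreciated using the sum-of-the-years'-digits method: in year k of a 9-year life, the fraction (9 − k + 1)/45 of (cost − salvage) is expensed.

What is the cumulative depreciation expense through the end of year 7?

Depreciable base = $241,890 − $53,700 = $188,190.
Sum of the years' digits = 9+8+7+6+5+4+3+2+1 = 45.
Year 1: $188,190 × 9/45 = $37,638. Book value $204,252.
Year 2: $188,190 × 8/45 = $33,456. Book value $170,796.
Year 3: $188,190 × 7/45 = $29,274. Book value $141,522.
Year 4: $188,190 × 6/45 = $25,092. Book value $116,430.
Year 5: $188,190 × 5/45 = $20,910. Book value $95,520.
Year 6: $188,190 × 4/45 = $16,728. Book value $78,792.
Year 7: $188,190 × 3/45 = $12,546. Book value $66,246.
Accumulated through year 7 = $241,890 − $66,246 = $175,644.

$175,644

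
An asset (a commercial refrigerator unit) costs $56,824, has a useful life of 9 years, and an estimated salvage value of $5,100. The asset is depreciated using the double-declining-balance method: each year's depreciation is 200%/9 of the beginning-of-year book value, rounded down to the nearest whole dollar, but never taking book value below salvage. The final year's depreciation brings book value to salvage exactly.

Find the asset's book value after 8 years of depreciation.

Depreciable base = $56,824 − $5,100 = $51,724.
Year 1: ⌊$56,824 × 200%/9⌋ = $12,627. Book value $44,197.
Year 2: ⌊$44,197 × 200%/9⌋ = $9,821. Book value $34,376.
Year 3: ⌊$34,376 × 200%/9⌋ = $7,639. Book value $26,737.
Year 4: ⌊$26,737 × 200%/9⌋ = $5,941. Book value $20,796.
Year 5: ⌊$20,796 × 200%/9⌋ = $4,621. Book value $16,175.
Year 6: ⌊$16,175 × 200%/9⌋ = $3,594. Book value $12,581.
Year 7: ⌊$12,581 × 200%/9⌋ = $2,795. Book value $9,786.
Year 8: ⌊$9,786 × 200%/9⌋ = $2,174. Book value $7,612.

$7,612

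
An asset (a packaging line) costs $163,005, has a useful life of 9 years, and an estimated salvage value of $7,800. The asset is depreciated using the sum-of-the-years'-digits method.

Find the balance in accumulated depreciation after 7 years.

Depreciable base = $163,005 − $7,800 = $155,205.
Sum of the years' digits = 9+8+7+6+5+4+3+2+1 = 45.
Year 1: $155,205 × 9/45 = $31,041. Book value $131,964.
Year 2: $155,205 × 8/45 = $27,592. Book value $104,372.
Year 3: $155,205 × 7/45 = $24,143. Book value $80,229.
Year 4: $155,205 × 6/45 = $20,694. Book value $59,535.
Year 5: $155,205 × 5/45 = $17,245. Book value $42,290.
Year 6: $155,205 × 4/45 = $13,796. Book value $28,494.
Year 7: $155,205 × 3/45 = $10,347. Book value $18,147.
Accumulated through year 7 = $163,005 − $18,147 = $144,858.

$144,858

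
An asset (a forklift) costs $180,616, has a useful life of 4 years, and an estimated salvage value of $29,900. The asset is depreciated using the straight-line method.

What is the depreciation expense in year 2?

Depreciable base = $180,616 − $29,900 = $150,716.
Annual expense = $150,716 / 4 = $37,679.

$37,679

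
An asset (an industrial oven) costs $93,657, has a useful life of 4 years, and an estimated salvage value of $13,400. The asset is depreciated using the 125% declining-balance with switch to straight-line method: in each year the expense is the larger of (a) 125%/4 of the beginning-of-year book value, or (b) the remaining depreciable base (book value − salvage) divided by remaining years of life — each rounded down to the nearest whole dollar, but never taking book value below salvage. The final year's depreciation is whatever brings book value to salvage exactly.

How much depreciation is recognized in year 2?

Depreciable base = $93,657 − $13,400 = $80,257.
Year 1: DB = ⌊$93,657 × 125%/4⌋ = $29,267; SL = ⌊$80,257/4⌋ = $20,064 → take DB $29,267. Book value $64,390.
Year 2: DB = ⌊$64,390 × 125%/4⌋ = $20,121; SL = ⌊$50,990/3⌋ = $16,996 → take DB $20,121. Book value $44,269.

$20,121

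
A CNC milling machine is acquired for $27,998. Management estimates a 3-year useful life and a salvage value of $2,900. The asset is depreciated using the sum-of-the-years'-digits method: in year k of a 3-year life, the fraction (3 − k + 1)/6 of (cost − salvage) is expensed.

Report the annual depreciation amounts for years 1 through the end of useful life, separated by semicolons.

Depreciable base = $27,998 − $2,900 = $25,098.
Sum of the years' digits = 3+2+1 = 6.
Year 1: $25,098 × 3/6 = $12,549. Book value $15,449.
Year 2: $25,098 × 2/6 = $8,366. Book value $7,083.
Year 3: $25,098 × 1/6 = $4,183. Book value $2,900.

$12,549; $8,366; $4,183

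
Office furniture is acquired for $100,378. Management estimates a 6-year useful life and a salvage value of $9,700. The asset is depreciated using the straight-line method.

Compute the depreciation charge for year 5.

$15,113

Depreciable base = $100,378 − $9,700 = $90,678.
Annual expense = $90,678 / 6 = $15,113.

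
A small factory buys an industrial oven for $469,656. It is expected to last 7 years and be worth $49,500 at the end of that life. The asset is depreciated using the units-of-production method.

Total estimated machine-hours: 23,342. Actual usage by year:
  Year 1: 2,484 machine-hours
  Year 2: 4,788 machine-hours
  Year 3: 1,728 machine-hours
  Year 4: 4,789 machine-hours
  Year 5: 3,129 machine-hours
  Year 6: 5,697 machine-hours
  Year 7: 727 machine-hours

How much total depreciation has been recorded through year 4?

$248,202

Depreciable base = $469,656 − $49,500 = $420,156.
Rate = $420,156 / 23,342 machine-hours = $18 per machine-hour.
Year 1: 2,484 × $18 = $44,712. Book value $424,944.
Year 2: 4,788 × $18 = $86,184. Book value $338,760.
Year 3: 1,728 × $18 = $31,104. Book value $307,656.
Year 4: 4,789 × $18 = $86,202. Book value $221,454.
Accumulated through year 4 = $469,656 − $221,454 = $248,202.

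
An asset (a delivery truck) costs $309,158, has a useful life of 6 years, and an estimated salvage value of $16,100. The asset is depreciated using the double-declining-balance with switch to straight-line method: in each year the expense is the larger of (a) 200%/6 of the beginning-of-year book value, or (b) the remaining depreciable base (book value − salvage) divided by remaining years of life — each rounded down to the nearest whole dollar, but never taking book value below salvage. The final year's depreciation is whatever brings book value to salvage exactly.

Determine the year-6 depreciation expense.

Depreciable base = $309,158 − $16,100 = $293,058.
Year 1: DB = ⌊$309,158 × 200%/6⌋ = $103,052; SL = ⌊$293,058/6⌋ = $48,843 → take DB $103,052. Book value $206,106.
Year 2: DB = ⌊$206,106 × 200%/6⌋ = $68,702; SL = ⌊$190,006/5⌋ = $38,001 → take DB $68,702. Book value $137,404.
Year 3: DB = ⌊$137,404 × 200%/6⌋ = $45,801; SL = ⌊$121,304/4⌋ = $30,326 → take DB $45,801. Book value $91,603.
Year 4: DB = ⌊$91,603 × 200%/6⌋ = $30,534; SL = ⌊$75,503/3⌋ = $25,167 → take DB $30,534. Book value $61,069.
Year 5: DB = ⌊$61,069 × 200%/6⌋ = $20,356; SL = ⌊$44,969/2⌋ = $22,484 → take SL $22,484. Book value $38,585.
Year 6 (final): $38,585 − $16,100 = $22,485. Book value $16,100.

$22,485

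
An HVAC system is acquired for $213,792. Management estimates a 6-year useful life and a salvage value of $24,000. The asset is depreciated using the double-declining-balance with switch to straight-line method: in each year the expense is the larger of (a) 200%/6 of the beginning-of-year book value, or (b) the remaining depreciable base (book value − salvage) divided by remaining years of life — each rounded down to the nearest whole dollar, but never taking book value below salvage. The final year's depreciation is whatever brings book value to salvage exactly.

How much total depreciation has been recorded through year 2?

Depreciable base = $213,792 − $24,000 = $189,792.
Year 1: DB = ⌊$213,792 × 200%/6⌋ = $71,264; SL = ⌊$189,792/6⌋ = $31,632 → take DB $71,264. Book value $142,528.
Year 2: DB = ⌊$142,528 × 200%/6⌋ = $47,509; SL = ⌊$118,528/5⌋ = $23,705 → take DB $47,509. Book value $95,019.
Accumulated through year 2 = $213,792 − $95,019 = $118,773.

$118,773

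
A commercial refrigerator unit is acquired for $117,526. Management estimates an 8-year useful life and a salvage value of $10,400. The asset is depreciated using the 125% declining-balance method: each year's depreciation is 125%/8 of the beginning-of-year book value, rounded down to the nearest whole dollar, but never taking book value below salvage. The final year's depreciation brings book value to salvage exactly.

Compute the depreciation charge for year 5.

Depreciable base = $117,526 − $10,400 = $107,126.
Year 1: ⌊$117,526 × 125%/8⌋ = $18,363. Book value $99,163.
Year 2: ⌊$99,163 × 125%/8⌋ = $15,494. Book value $83,669.
Year 3: ⌊$83,669 × 125%/8⌋ = $13,073. Book value $70,596.
Year 4: ⌊$70,596 × 125%/8⌋ = $11,030. Book value $59,566.
Year 5: ⌊$59,566 × 125%/8⌋ = $9,307. Book value $50,259.

$9,307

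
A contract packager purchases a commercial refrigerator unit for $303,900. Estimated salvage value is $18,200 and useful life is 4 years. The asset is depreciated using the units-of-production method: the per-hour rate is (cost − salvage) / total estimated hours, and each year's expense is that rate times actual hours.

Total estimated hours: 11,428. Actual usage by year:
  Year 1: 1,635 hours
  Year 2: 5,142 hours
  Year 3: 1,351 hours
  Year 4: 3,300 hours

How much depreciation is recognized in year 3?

Depreciable base = $303,900 − $18,200 = $285,700.
Rate = $285,700 / 11,428 hours = $25 per hour.
Year 1: 1,635 × $25 = $40,875. Book value $263,025.
Year 2: 5,142 × $25 = $128,550. Book value $134,475.
Year 3: 1,351 × $25 = $33,775. Book value $100,700.

$33,775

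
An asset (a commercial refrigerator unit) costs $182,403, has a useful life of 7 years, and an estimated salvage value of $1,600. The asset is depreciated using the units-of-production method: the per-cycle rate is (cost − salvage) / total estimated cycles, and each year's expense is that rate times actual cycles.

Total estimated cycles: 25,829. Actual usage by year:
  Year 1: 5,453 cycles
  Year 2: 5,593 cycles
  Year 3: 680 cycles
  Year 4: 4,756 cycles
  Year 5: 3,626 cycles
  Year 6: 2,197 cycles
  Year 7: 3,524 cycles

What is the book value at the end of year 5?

Depreciable base = $182,403 − $1,600 = $180,803.
Rate = $180,803 / 25,829 cycles = $7 per cycle.
Year 1: 5,453 × $7 = $38,171. Book value $144,232.
Year 2: 5,593 × $7 = $39,151. Book value $105,081.
Year 3: 680 × $7 = $4,760. Book value $100,321.
Year 4: 4,756 × $7 = $33,292. Book value $67,029.
Year 5: 3,626 × $7 = $25,382. Book value $41,647.

$41,647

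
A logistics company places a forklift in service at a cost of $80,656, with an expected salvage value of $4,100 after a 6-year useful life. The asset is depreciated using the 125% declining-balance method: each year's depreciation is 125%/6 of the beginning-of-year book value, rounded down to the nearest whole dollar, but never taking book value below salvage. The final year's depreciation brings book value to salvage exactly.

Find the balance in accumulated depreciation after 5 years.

$55,573

Depreciable base = $80,656 − $4,100 = $76,556.
Year 1: ⌊$80,656 × 125%/6⌋ = $16,803. Book value $63,853.
Year 2: ⌊$63,853 × 125%/6⌋ = $13,302. Book value $50,551.
Year 3: ⌊$50,551 × 125%/6⌋ = $10,531. Book value $40,020.
Year 4: ⌊$40,020 × 125%/6⌋ = $8,337. Book value $31,683.
Year 5: ⌊$31,683 × 125%/6⌋ = $6,600. Book value $25,083.
Accumulated through year 5 = $80,656 − $25,083 = $55,573.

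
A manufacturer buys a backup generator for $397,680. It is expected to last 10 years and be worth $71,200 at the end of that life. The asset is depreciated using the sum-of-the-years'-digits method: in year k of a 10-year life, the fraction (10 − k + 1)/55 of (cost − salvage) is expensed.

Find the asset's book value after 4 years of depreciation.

Depreciable base = $397,680 − $71,200 = $326,480.
Sum of the years' digits = 10+9+8+7+6+5+4+3+2+1 = 55.
Year 1: $326,480 × 10/55 = $59,360. Book value $338,320.
Year 2: $326,480 × 9/55 = $53,424. Book value $284,896.
Year 3: $326,480 × 8/55 = $47,488. Book value $237,408.
Year 4: $326,480 × 7/55 = $41,552. Book value $195,856.

$195,856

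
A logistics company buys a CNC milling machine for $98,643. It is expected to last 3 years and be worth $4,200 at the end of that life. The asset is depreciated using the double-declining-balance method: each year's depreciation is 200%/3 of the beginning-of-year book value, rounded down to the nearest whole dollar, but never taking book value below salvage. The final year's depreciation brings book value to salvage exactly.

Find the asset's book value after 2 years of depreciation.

$10,961

Depreciable base = $98,643 − $4,200 = $94,443.
Year 1: ⌊$98,643 × 200%/3⌋ = $65,762. Book value $32,881.
Year 2: ⌊$32,881 × 200%/3⌋ = $21,920. Book value $10,961.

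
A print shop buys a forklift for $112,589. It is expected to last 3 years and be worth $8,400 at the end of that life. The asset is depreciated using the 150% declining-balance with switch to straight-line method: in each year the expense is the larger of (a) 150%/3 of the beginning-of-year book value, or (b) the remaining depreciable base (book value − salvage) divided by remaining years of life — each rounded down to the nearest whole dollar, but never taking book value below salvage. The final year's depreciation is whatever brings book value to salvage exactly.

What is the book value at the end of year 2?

Depreciable base = $112,589 − $8,400 = $104,189.
Year 1: DB = ⌊$112,589 × 150%/3⌋ = $56,294; SL = ⌊$104,189/3⌋ = $34,729 → take DB $56,294. Book value $56,295.
Year 2: DB = ⌊$56,295 × 150%/3⌋ = $28,147; SL = ⌊$47,895/2⌋ = $23,947 → take DB $28,147. Book value $28,148.

$28,148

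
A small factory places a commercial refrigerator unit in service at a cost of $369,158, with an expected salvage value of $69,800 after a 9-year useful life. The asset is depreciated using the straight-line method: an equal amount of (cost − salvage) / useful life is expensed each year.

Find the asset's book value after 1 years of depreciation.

Depreciable base = $369,158 − $69,800 = $299,358.
Annual expense = $299,358 / 9 = $33,262.
End of year 1: book value $335,896.

$335,896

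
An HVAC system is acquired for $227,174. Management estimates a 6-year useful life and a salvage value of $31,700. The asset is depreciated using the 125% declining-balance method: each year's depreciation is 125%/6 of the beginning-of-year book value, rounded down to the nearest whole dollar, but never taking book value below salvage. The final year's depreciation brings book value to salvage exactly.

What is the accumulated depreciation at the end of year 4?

$137,939

Depreciable base = $227,174 − $31,700 = $195,474.
Year 1: ⌊$227,174 × 125%/6⌋ = $47,327. Book value $179,847.
Year 2: ⌊$179,847 × 125%/6⌋ = $37,468. Book value $142,379.
Year 3: ⌊$142,379 × 125%/6⌋ = $29,662. Book value $112,717.
Year 4: ⌊$112,717 × 125%/6⌋ = $23,482. Book value $89,235.
Accumulated through year 4 = $227,174 − $89,235 = $137,939.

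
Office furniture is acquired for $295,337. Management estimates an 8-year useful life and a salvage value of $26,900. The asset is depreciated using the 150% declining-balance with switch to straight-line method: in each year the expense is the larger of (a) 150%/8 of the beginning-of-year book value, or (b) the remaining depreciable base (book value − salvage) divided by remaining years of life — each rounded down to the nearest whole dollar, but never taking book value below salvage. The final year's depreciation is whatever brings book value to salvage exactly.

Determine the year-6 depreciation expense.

$25,453

Depreciable base = $295,337 − $26,900 = $268,437.
Year 1: DB = ⌊$295,337 × 150%/8⌋ = $55,375; SL = ⌊$268,437/8⌋ = $33,554 → take DB $55,375. Book value $239,962.
Year 2: DB = ⌊$239,962 × 150%/8⌋ = $44,992; SL = ⌊$213,062/7⌋ = $30,437 → take DB $44,992. Book value $194,970.
Year 3: DB = ⌊$194,970 × 150%/8⌋ = $36,556; SL = ⌊$168,070/6⌋ = $28,011 → take DB $36,556. Book value $158,414.
Year 4: DB = ⌊$158,414 × 150%/8⌋ = $29,702; SL = ⌊$131,514/5⌋ = $26,302 → take DB $29,702. Book value $128,712.
Year 5: DB = ⌊$128,712 × 150%/8⌋ = $24,133; SL = ⌊$101,812/4⌋ = $25,453 → take SL $25,453. Book value $103,259.
Year 6: DB = ⌊$103,259 × 150%/8⌋ = $19,361; SL = ⌊$76,359/3⌋ = $25,453 → take SL $25,453. Book value $77,806.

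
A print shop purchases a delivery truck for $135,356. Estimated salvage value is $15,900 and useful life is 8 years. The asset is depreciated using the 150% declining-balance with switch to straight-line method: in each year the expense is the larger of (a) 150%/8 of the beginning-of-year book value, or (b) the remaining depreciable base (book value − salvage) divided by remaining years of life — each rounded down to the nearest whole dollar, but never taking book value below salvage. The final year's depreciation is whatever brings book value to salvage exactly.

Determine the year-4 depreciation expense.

Depreciable base = $135,356 − $15,900 = $119,456.
Year 1: DB = ⌊$135,356 × 150%/8⌋ = $25,379; SL = ⌊$119,456/8⌋ = $14,932 → take DB $25,379. Book value $109,977.
Year 2: DB = ⌊$109,977 × 150%/8⌋ = $20,620; SL = ⌊$94,077/7⌋ = $13,439 → take DB $20,620. Book value $89,357.
Year 3: DB = ⌊$89,357 × 150%/8⌋ = $16,754; SL = ⌊$73,457/6⌋ = $12,242 → take DB $16,754. Book value $72,603.
Year 4: DB = ⌊$72,603 × 150%/8⌋ = $13,613; SL = ⌊$56,703/5⌋ = $11,340 → take DB $13,613. Book value $58,990.

$13,613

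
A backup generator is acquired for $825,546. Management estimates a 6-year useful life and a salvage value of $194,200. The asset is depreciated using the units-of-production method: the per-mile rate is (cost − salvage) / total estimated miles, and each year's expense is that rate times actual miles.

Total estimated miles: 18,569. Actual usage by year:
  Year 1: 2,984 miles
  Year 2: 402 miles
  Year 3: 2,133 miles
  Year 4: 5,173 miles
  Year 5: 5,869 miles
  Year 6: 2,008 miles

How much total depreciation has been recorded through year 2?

$115,124

Depreciable base = $825,546 − $194,200 = $631,346.
Rate = $631,346 / 18,569 miles = $34 per mile.
Year 1: 2,984 × $34 = $101,456. Book value $724,090.
Year 2: 402 × $34 = $13,668. Book value $710,422.
Accumulated through year 2 = $825,546 − $710,422 = $115,124.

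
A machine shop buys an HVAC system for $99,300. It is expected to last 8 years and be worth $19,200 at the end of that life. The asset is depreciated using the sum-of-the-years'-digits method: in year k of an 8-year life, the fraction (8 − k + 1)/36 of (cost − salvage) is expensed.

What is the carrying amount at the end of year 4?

Depreciable base = $99,300 − $19,200 = $80,100.
Sum of the years' digits = 8+7+6+5+4+3+2+1 = 36.
Year 1: $80,100 × 8/36 = $17,800. Book value $81,500.
Year 2: $80,100 × 7/36 = $15,575. Book value $65,925.
Year 3: $80,100 × 6/36 = $13,350. Book value $52,575.
Year 4: $80,100 × 5/36 = $11,125. Book value $41,450.

$41,450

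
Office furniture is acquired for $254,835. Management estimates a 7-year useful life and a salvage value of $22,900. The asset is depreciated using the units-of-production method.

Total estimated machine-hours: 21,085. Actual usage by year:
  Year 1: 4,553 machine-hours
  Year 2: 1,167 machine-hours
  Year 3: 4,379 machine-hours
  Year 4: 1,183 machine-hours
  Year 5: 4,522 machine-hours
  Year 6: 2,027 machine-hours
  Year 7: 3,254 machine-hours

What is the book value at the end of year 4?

$130,733

Depreciable base = $254,835 − $22,900 = $231,935.
Rate = $231,935 / 21,085 machine-hours = $11 per machine-hour.
Year 1: 4,553 × $11 = $50,083. Book value $204,752.
Year 2: 1,167 × $11 = $12,837. Book value $191,915.
Year 3: 4,379 × $11 = $48,169. Book value $143,746.
Year 4: 1,183 × $11 = $13,013. Book value $130,733.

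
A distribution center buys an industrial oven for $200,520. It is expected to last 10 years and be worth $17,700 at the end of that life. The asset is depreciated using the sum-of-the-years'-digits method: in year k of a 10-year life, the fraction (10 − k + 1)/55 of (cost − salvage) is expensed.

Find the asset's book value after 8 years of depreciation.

Depreciable base = $200,520 − $17,700 = $182,820.
Sum of the years' digits = 10+9+8+7+6+5+4+3+2+1 = 55.
Year 1: $182,820 × 10/55 = $33,240. Book value $167,280.
Year 2: $182,820 × 9/55 = $29,916. Book value $137,364.
Year 3: $182,820 × 8/55 = $26,592. Book value $110,772.
Year 4: $182,820 × 7/55 = $23,268. Book value $87,504.
Year 5: $182,820 × 6/55 = $19,944. Book value $67,560.
Year 6: $182,820 × 5/55 = $16,620. Book value $50,940.
Year 7: $182,820 × 4/55 = $13,296. Book value $37,644.
Year 8: $182,820 × 3/55 = $9,972. Book value $27,672.

$27,672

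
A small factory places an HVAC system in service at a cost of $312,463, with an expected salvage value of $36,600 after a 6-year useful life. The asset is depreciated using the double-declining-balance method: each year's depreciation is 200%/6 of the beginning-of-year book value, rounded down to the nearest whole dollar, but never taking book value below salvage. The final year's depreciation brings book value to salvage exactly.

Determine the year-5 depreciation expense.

$20,574

Depreciable base = $312,463 − $36,600 = $275,863.
Year 1: ⌊$312,463 × 200%/6⌋ = $104,154. Book value $208,309.
Year 2: ⌊$208,309 × 200%/6⌋ = $69,436. Book value $138,873.
Year 3: ⌊$138,873 × 200%/6⌋ = $46,291. Book value $92,582.
Year 4: ⌊$92,582 × 200%/6⌋ = $30,860. Book value $61,722.
Year 5: ⌊$61,722 × 200%/6⌋ = $20,574. Book value $41,148.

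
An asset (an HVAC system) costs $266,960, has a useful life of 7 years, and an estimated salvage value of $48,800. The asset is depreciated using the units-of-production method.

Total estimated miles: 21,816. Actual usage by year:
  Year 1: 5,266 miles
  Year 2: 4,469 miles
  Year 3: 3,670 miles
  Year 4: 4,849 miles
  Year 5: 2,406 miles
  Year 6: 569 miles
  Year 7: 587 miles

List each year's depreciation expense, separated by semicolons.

Depreciable base = $266,960 − $48,800 = $218,160.
Rate = $218,160 / 21,816 miles = $10 per mile.
Year 1: 5,266 × $10 = $52,660. Book value $214,300.
Year 2: 4,469 × $10 = $44,690. Book value $169,610.
Year 3: 3,670 × $10 = $36,700. Book value $132,910.
Year 4: 4,849 × $10 = $48,490. Book value $84,420.
Year 5: 2,406 × $10 = $24,060. Book value $60,360.
Year 6: 569 × $10 = $5,690. Book value $54,670.
Year 7: 587 × $10 = $5,870. Book value $48,800.

$52,660; $44,690; $36,700; $48,490; $24,060; $5,690; $5,870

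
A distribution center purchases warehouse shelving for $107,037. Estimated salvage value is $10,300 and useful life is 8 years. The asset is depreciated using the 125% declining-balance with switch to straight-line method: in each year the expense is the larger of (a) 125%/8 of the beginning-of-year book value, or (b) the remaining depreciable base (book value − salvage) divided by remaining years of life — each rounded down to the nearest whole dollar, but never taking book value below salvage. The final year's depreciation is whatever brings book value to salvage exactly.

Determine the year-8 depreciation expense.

Depreciable base = $107,037 − $10,300 = $96,737.
Year 1: DB = ⌊$107,037 × 125%/8⌋ = $16,724; SL = ⌊$96,737/8⌋ = $12,092 → take DB $16,724. Book value $90,313.
Year 2: DB = ⌊$90,313 × 125%/8⌋ = $14,111; SL = ⌊$80,013/7⌋ = $11,430 → take DB $14,111. Book value $76,202.
Year 3: DB = ⌊$76,202 × 125%/8⌋ = $11,906; SL = ⌊$65,902/6⌋ = $10,983 → take DB $11,906. Book value $64,296.
Year 4: DB = ⌊$64,296 × 125%/8⌋ = $10,046; SL = ⌊$53,996/5⌋ = $10,799 → take SL $10,799. Book value $53,497.
Year 5: DB = ⌊$53,497 × 125%/8⌋ = $8,358; SL = ⌊$43,197/4⌋ = $10,799 → take SL $10,799. Book value $42,698.
Year 6: DB = ⌊$42,698 × 125%/8⌋ = $6,671; SL = ⌊$32,398/3⌋ = $10,799 → take SL $10,799. Book value $31,899.
Year 7: DB = ⌊$31,899 × 125%/8⌋ = $4,984; SL = ⌊$21,599/2⌋ = $10,799 → take SL $10,799. Book value $21,100.
Year 8 (final): $21,100 − $10,300 = $10,800. Book value $10,300.

$10,800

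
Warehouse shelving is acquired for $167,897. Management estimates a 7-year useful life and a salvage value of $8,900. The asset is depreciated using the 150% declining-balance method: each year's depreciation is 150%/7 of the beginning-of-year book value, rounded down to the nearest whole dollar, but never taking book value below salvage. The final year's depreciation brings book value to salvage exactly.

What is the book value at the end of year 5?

$50,278

Depreciable base = $167,897 − $8,900 = $158,997.
Year 1: ⌊$167,897 × 150%/7⌋ = $35,977. Book value $131,920.
Year 2: ⌊$131,920 × 150%/7⌋ = $28,268. Book value $103,652.
Year 3: ⌊$103,652 × 150%/7⌋ = $22,211. Book value $81,441.
Year 4: ⌊$81,441 × 150%/7⌋ = $17,451. Book value $63,990.
Year 5: ⌊$63,990 × 150%/7⌋ = $13,712. Book value $50,278.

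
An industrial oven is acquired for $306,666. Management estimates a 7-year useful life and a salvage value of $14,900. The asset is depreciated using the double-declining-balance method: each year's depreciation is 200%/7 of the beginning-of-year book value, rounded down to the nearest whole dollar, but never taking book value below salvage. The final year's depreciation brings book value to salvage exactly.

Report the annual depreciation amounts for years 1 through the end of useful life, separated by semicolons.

Depreciable base = $306,666 − $14,900 = $291,766.
Year 1: ⌊$306,666 × 200%/7⌋ = $87,618. Book value $219,048.
Year 2: ⌊$219,048 × 200%/7⌋ = $62,585. Book value $156,463.
Year 3: ⌊$156,463 × 200%/7⌋ = $44,703. Book value $111,760.
Year 4: ⌊$111,760 × 200%/7⌋ = $31,931. Book value $79,829.
Year 5: ⌊$79,829 × 200%/7⌋ = $22,808. Book value $57,021.
Year 6: ⌊$57,021 × 200%/7⌋ = $16,291. Book value $40,730.
Year 7 (final): $40,730 − $14,900 = $25,830. Book value $14,900.

$87,618; $62,585; $44,703; $31,931; $22,808; $16,291; $25,830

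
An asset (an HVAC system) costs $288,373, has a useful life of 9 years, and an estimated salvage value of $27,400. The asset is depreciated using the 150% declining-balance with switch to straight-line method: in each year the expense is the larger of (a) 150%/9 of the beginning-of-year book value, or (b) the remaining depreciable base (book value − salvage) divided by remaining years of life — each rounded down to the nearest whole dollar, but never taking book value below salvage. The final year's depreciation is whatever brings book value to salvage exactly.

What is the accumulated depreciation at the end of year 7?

Depreciable base = $288,373 − $27,400 = $260,973.
Year 1: DB = ⌊$288,373 × 150%/9⌋ = $48,062; SL = ⌊$260,973/9⌋ = $28,997 → take DB $48,062. Book value $240,311.
Year 2: DB = ⌊$240,311 × 150%/9⌋ = $40,051; SL = ⌊$212,911/8⌋ = $26,613 → take DB $40,051. Book value $200,260.
Year 3: DB = ⌊$200,260 × 150%/9⌋ = $33,376; SL = ⌊$172,860/7⌋ = $24,694 → take DB $33,376. Book value $166,884.
Year 4: DB = ⌊$166,884 × 150%/9⌋ = $27,814; SL = ⌊$139,484/6⌋ = $23,247 → take DB $27,814. Book value $139,070.
Year 5: DB = ⌊$139,070 × 150%/9⌋ = $23,178; SL = ⌊$111,670/5⌋ = $22,334 → take DB $23,178. Book value $115,892.
Year 6: DB = ⌊$115,892 × 150%/9⌋ = $19,315; SL = ⌊$88,492/4⌋ = $22,123 → take SL $22,123. Book value $93,769.
Year 7: DB = ⌊$93,769 × 150%/9⌋ = $15,628; SL = ⌊$66,369/3⌋ = $22,123 → take SL $22,123. Book value $71,646.
Accumulated through year 7 = $288,373 − $71,646 = $216,727.

$216,727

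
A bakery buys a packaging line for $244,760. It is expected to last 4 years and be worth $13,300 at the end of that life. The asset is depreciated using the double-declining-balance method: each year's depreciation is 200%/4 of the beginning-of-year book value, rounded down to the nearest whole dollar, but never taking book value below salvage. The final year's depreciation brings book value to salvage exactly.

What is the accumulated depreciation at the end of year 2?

Depreciable base = $244,760 − $13,300 = $231,460.
Year 1: ⌊$244,760 × 200%/4⌋ = $122,380. Book value $122,380.
Year 2: ⌊$122,380 × 200%/4⌋ = $61,190. Book value $61,190.
Accumulated through year 2 = $244,760 − $61,190 = $183,570.

$183,570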